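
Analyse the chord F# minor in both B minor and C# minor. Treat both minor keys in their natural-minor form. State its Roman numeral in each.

v in B minor; iv in C# minor

The scale of B minor (natural minor) is B C# D E F# G A; F# is degree 5, and the triad built there (F#-A-C#) is minor, so it is v.
The scale of C# minor (natural minor) is C# D# E F# G# A B; F# is degree 4, and the triad built there (F#-A-C#) is minor, so it is iv.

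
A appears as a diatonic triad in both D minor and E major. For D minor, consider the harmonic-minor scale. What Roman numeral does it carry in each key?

The scale of D minor (harmonic minor) is D E F G A Bb C#; A is degree 5, and the triad built there (A-C#-E) is major, so it is V.
The scale of E major is E F# G# A B C# D#; A is degree 4, and the triad built there (A-C#-E) is major, so it is IV.

V in D minor; IV in E major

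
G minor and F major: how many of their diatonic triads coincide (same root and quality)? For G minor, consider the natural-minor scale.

4

Diatonic triads of G minor (natural minor): Gm (i), Adim (ii°), B♭ (III), Cm (iv), Dm (v), E♭ (VI), F (VII).
Diatonic triads of F major: F (I), Gm (ii), Am (iii), B♭ (IV), C (V), Dm (vi), Edim (vii°).
Matching root and quality in both lists: Gm, B♭, Dm, F.
That gives 4 common triads.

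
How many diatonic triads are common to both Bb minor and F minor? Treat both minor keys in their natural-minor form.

Diatonic triads of Bb minor (natural minor): Bbm (i), Cdim (ii°), Db (III), Ebm (iv), Fm (v), Gb (VI), Ab (VII).
Diatonic triads of F minor (natural minor): Fm (i), Gdim (ii°), Ab (III), Bbm (iv), Cm (v), Db (VI), Eb (VII).
Matching root and quality in both lists: Bbm, Db, Fm, Ab.
That gives 4 common triads.

4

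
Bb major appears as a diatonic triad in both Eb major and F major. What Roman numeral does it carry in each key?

V in Eb major; IV in F major

The scale of Eb major is Eb F G Ab Bb C D; Bb is degree 5, and the triad built there (Bb-D-F) is major, so it is V.
The scale of F major is F G A Bb C D E; Bb is degree 4, and the triad built there (Bb-D-F) is major, so it is IV.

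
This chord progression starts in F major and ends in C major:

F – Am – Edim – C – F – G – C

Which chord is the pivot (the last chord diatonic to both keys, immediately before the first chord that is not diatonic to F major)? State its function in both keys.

Chords diatonic to F major: F, Gm, Am, B♭, C, Dm, Edim.
Reading the progression, the first chord not in that set is G, so the modulation leaves F major there.
The chord immediately before G is F, which is diatonic to both keys: I in F major and IV in C major.

F — I in F major, IV in C major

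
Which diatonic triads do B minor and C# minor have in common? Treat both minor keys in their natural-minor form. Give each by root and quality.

Triads in B minor (natural minor): Bm (i), C#dim (ii°), D (III), Em (iv), F#m (v), G (VI), A (VII).
Triads in C# minor (natural minor): C#m (i), D#dim (ii°), E (III), F#m (iv), G#m (v), A (VI), B (VII).
Shared triads with their functions: F#m (v in B minor, iv in C# minor); A (VII in B minor, VI in C# minor).

F#m, A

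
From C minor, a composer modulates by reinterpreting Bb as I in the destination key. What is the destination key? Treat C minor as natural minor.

The numeral I denotes a major triad on scale degree 1. With Bb on degree 1, the tonic of the new key is Bb.
Degree 1 carries a major triad in major keys, so the destination is Bb major.
Check: the diatonic triads of Bb major are Bb (I), Cm (ii), Dm (iii), Eb (IV), F (V), Gm (vi), Adim (vii°) — Bb is indeed I.

Bb major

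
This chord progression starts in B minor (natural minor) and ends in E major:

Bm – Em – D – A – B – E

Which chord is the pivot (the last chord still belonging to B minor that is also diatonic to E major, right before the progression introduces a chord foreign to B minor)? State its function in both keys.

A — VII in B minor, IV in E major

Chords diatonic to B minor: Bm, C#dim, D, Em, F#m, G, A.
Reading the progression, the first chord not in that set is B, so the modulation leaves B minor there.
The chord immediately before B is A, which is diatonic to both keys: VII in B minor and IV in E major.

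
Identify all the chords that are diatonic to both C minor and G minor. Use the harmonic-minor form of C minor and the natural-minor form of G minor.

Triads in C minor (harmonic minor): Cm (i), Ddim (ii°), E♭aug (III+), Fm (iv), G (V), A♭ (VI), Bdim (vii°).
Triads in G minor (natural minor): Gm (i), Adim (ii°), B♭ (III), Cm (iv), Dm (v), E♭ (VI), F (VII).
Shared triads with their functions: Cm (i in C minor, iv in G minor).

Cm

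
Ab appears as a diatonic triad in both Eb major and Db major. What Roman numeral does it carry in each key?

IV in Eb major; V in Db major

The scale of Eb major is Eb F G Ab Bb C D; Ab is degree 4, and the triad built there (Ab-C-Eb) is major, so it is IV.
The scale of Db major is Db Eb F Gb Ab Bb C; Ab is degree 5, and the triad built there (Ab-C-Eb) is major, so it is V.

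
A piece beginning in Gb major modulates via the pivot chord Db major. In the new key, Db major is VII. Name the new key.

The numeral VII denotes a major triad on scale degree 7. With Db on degree 7, the tonic of the new key is Eb.
Degree 7 carries a major triad in natural-minor keys, so the destination is Eb minor.
Check: the diatonic triads of Eb minor (natural minor) are Ebm (i), Fdim (ii°), Gb (III), Abm (iv), Bbm (v), Cb (VI), Db (VII) — Db major is indeed VII.

Eb minor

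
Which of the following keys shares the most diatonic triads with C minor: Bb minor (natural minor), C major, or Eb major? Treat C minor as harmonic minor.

Eb major

Triads of C minor (harmonic minor): C minor (i), D diminished (ii°), Eb augmented (III+), F minor (iv), G major (V), Ab major (VI), B diminished (vii°).
Bb minor (natural minor) shares 2: Fm, Ab.
C major shares 2: G, Bdim.
Eb major shares 4: Cm, Ddim, Fm, Ab.
The most common triads (4) are shared with Eb major.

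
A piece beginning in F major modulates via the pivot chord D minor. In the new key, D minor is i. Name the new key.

The numeral i denotes a minor triad on scale degree 1. With D on degree 1, the tonic of the new key is D.
Degree 1 carries a minor triad in minor keys, so the destination is D minor.
Check: the diatonic triads of D minor (natural minor) are Dm (i), Edim (ii°), F (III), Gm (iv), Am (v), Bb (VI), C (VII) — D minor is indeed i.

D minor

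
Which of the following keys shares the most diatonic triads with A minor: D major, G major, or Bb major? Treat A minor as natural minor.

G major

Triads of A minor (natural minor): Am (i), Bdim (ii°), C (III), Dm (iv), Em (v), F (VI), G (VII).
D major shares 2: Em, G.
G major shares 4: Am, C, Em, G.
Bb major shares 2: Dm, F.
The most common triads (4) are shared with G major.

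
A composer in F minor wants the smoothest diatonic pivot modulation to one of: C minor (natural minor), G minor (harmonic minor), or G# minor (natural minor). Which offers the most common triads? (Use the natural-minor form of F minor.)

C minor

Triads of F minor (natural minor): Fm (i), Gdim (ii°), Ab (III), Bbm (iv), Cm (v), Db (VI), Eb (VII).
C minor (natural minor) shares 4: Fm, Ab, Cm, Eb.
G minor (harmonic minor) shares 2: Cm, Eb.
G# minor (natural minor) shares 0: none.
The most common triads (4) are shared with C minor.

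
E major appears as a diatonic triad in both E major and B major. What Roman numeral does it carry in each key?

The scale of E major is E F# G# A B C# D#; E is degree 1, and the triad built there (E-G#-B) is major, so it is I.
The scale of B major is B C# D# E F# G# A#; E is degree 4, and the triad built there (E-G#-B) is major, so it is IV.

I in E major; IV in B major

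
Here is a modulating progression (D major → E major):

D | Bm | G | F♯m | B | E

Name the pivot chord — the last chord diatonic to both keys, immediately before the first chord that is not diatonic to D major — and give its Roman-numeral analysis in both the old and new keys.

Chords diatonic to D major: D, Em, F♯m, G, A, Bm, C♯dim.
Reading the progression, the first chord not in that set is B, so the modulation leaves D major there.
The chord immediately before B is F♯m, which is diatonic to both keys: iii in D major and ii in E major.

F♯m — iii in D major, ii in E major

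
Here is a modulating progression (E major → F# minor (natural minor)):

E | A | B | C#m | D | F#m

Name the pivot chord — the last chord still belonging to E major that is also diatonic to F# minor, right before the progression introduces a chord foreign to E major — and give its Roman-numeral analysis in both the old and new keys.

Chords diatonic to E major: E, F#m, G#m, A, B, C#m, D#dim.
Reading the progression, the first chord not in that set is D, so the modulation leaves E major there.
The chord immediately before D is C#m, which is diatonic to both keys: vi in E major and v in F# minor.

C#m — vi in E major, v in F# minor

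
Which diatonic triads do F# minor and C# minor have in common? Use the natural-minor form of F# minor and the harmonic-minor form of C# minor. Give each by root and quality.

Triads in F# minor (natural minor): F#m (i), G#dim (ii°), A (III), Bm (iv), C#m (v), D (VI), E (VII).
Triads in C# minor (harmonic minor): C#m (i), D#dim (ii°), Eaug (III+), F#m (iv), G# (V), A (VI), B#dim (vii°).
Shared triads with their functions: F#m (i in F# minor, iv in C# minor); A (III in F# minor, VI in C# minor); C#m (v in F# minor, i in C# minor).

F#m, A, C#m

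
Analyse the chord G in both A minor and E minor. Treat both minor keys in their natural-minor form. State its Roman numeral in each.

The scale of A minor (natural minor) is A B C D E F G; G is degree 7, and the triad built there (G-B-D) is major, so it is VII.
The scale of E minor (natural minor) is E F# G A B C D; G is degree 3, and the triad built there (G-B-D) is major, so it is III.

VII in A minor; III in E minor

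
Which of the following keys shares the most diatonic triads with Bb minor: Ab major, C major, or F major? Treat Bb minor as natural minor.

Triads of Bb minor (natural minor): Bb minor (i), C diminished (ii°), Db major (III), Eb minor (iv), F minor (v), Gb major (VI), Ab major (VII).
Ab major shares 4: Bbm, Db, Fm, Ab.
C major shares 0: none.
F major shares 0: none.
The most common triads (4) are shared with Ab major.

Ab major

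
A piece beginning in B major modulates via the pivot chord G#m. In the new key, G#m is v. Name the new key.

C# minor

The numeral v denotes a minor triad on scale degree 5. With G# on degree 5, the tonic of the new key is C#.
Degree 5 carries a minor triad in natural-minor keys, so the destination is C# minor.
Check: the diatonic triads of C# minor (natural minor) are C#m (i), D#dim (ii°), E (III), F#m (iv), G#m (v), A (VI), B (VII) — G#m is indeed v.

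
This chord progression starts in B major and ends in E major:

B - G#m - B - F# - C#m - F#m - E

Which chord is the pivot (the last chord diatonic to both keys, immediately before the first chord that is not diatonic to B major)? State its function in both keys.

Chords diatonic to B major: B, C#m, D#m, E, F#, G#m, A#dim.
Reading the progression, the first chord not in that set is F#m, so the modulation leaves B major there.
The chord immediately before F#m is C#m, which is diatonic to both keys: ii in B major and vi in E major.

C#m — ii in B major, vi in E major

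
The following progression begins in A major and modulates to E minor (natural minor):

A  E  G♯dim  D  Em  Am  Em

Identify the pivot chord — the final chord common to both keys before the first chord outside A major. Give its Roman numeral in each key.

D — IV in A major, VII in E minor

Chords diatonic to A major: A, Bm, C♯m, D, E, F♯m, G♯dim.
Reading the progression, the first chord not in that set is Em, so the modulation leaves A major there.
The chord immediately before Em is D, which is diatonic to both keys: IV in A major and VII in E minor.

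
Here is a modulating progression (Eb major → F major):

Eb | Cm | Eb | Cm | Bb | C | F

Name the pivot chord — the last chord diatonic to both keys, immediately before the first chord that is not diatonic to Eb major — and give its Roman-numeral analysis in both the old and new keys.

Bb — V in Eb major, IV in F major

Chords diatonic to Eb major: Eb, Fm, Gm, Ab, Bb, Cm, Ddim.
Reading the progression, the first chord not in that set is C, so the modulation leaves Eb major there.
The chord immediately before C is Bb, which is diatonic to both keys: V in Eb major and IV in F major.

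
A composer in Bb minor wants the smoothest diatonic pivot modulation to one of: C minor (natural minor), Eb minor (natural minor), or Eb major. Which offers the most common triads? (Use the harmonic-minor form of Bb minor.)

Triads of Bb minor (harmonic minor): Bbm (i), Cdim (ii°), Dbaug (III+), Ebm (iv), F (V), Gb (VI), Adim (vii°).
C minor (natural minor) shares 0: none.
Eb minor (natural minor) shares 3: Bbm, Ebm, Gb.
Eb major shares 0: none.
The most common triads (3) are shared with Eb minor.

Eb minor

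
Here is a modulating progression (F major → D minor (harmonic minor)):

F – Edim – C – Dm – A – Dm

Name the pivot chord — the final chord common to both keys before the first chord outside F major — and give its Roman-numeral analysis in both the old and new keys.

Dm — vi in F major, i in D minor

Chords diatonic to F major: F, Gm, Am, Bb, C, Dm, Edim.
Reading the progression, the first chord not in that set is A, so the modulation leaves F major there.
The chord immediately before A is Dm, which is diatonic to both keys: vi in F major and i in D minor.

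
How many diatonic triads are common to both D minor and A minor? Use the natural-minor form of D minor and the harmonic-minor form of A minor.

3

Diatonic triads of D minor (natural minor): D minor (i), E diminished (ii°), F major (III), G minor (iv), A minor (v), Bb major (VI), C major (VII).
Diatonic triads of A minor (harmonic minor): A minor (i), B diminished (ii°), C augmented (III+), D minor (iv), E major (V), F major (VI), G# diminished (vii°).
Matching root and quality in both lists: D minor, F major, A minor.
That gives 3 common triads.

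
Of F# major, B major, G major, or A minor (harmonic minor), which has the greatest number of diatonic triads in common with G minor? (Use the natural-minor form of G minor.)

A minor

Triads of G minor (natural minor): G minor (i), A diminished (ii°), Bb major (III), C minor (iv), D minor (v), Eb major (VI), F major (VII).
F# major shares 0: none.
B major shares 0: none.
G major shares 0: none.
A minor (harmonic minor) shares 2: Dm, F.
The most common triads (2) are shared with A minor.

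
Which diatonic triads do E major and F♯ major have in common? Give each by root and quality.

Triads in E major: E (I), F♯m (ii), G♯m (iii), A (IV), B (V), C♯m (vi), D♯dim (vii°).
Triads in F♯ major: F♯ (I), G♯m (ii), A♯m (iii), B (IV), C♯ (V), D♯m (vi), E♯dim (vii°).
Shared triads with their functions: G♯m (iii in E major, ii in F♯ major); B (V in E major, IV in F♯ major).

G♯m, B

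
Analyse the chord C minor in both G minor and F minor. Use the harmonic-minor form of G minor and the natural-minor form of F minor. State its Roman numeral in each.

The scale of G minor (harmonic minor) is G A Bb C D Eb F#; C is degree 4, and the triad built there (C-Eb-G) is minor, so it is iv.
The scale of F minor (natural minor) is F G Ab Bb C Db Eb; C is degree 5, and the triad built there (C-Eb-G) is minor, so it is v.

iv in G minor; v in F minor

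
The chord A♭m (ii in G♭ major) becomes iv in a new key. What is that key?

The numeral iv denotes a minor triad on scale degree 4. With A♭ on degree 4, the tonic of the new key is E♭.
Degree 4 carries a minor triad in minor keys, so the destination is E♭ minor.
Check: the diatonic triads of E♭ minor (natural minor) are E♭m (i), Fdim (ii°), G♭ (III), A♭m (iv), B♭m (v), C♭ (VI), D♭ (VII) — A♭m is indeed iv.

E♭ minor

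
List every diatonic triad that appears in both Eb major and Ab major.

Triads in Eb major: Eb major (I), F minor (ii), G minor (iii), Ab major (IV), Bb major (V), C minor (vi), D diminished (vii°).
Triads in Ab major: Ab major (I), Bb minor (ii), C minor (iii), Db major (IV), Eb major (V), F minor (vi), G diminished (vii°).
Shared triads with their functions: Eb major (I in Eb major, V in Ab major); F minor (ii in Eb major, vi in Ab major); Ab major (IV in Eb major, I in Ab major); C minor (vi in Eb major, iii in Ab major).

Eb, Fm, Ab, Cm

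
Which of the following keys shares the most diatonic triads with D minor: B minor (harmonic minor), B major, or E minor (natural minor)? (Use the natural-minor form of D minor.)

E minor

Triads of D minor (natural minor): D minor (i), E diminished (ii°), F major (III), G minor (iv), A minor (v), B♭ major (VI), C major (VII).
B minor (harmonic minor) shares 0: none.
B major shares 0: none.
E minor (natural minor) shares 2: Am, C.
The most common triads (2) are shared with E minor.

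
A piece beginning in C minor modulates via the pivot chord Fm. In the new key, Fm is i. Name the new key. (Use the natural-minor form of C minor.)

F minor

The numeral i denotes a minor triad on scale degree 1. With F on degree 1, the tonic of the new key is F.
Degree 1 carries a minor triad in minor keys, so the destination is F minor.
Check: the diatonic triads of F minor (natural minor) are Fm (i), Gdim (ii°), Ab (III), Bbm (iv), Cm (v), Db (VI), Eb (VII) — Fm is indeed i.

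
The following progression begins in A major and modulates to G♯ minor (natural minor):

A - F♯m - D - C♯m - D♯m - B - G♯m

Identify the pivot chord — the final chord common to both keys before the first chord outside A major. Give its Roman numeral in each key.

Chords diatonic to A major: A, Bm, C♯m, D, E, F♯m, G♯dim.
Reading the progression, the first chord not in that set is D♯m, so the modulation leaves A major there.
The chord immediately before D♯m is C♯m, which is diatonic to both keys: iii in A major and iv in G♯ minor.

C♯m — iii in A major, iv in G♯ minor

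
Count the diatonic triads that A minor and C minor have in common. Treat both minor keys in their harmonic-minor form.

1

Diatonic triads of A minor (harmonic minor): Am (i), Bdim (ii°), Caug (III+), Dm (iv), E (V), F (VI), G#dim (vii°).
Diatonic triads of C minor (harmonic minor): Cm (i), Ddim (ii°), Ebaug (III+), Fm (iv), G (V), Ab (VI), Bdim (vii°).
Matching root and quality in both lists: Bdim.
That gives 1 common triad.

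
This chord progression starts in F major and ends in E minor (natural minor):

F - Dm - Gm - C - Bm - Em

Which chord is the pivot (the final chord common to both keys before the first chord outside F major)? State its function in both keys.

C — V in F major, VI in E minor

Chords diatonic to F major: F, Gm, Am, Bb, C, Dm, Edim.
Reading the progression, the first chord not in that set is Bm, so the modulation leaves F major there.
The chord immediately before Bm is C, which is diatonic to both keys: V in F major and VI in E minor.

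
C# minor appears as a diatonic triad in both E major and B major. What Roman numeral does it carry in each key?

vi in E major; ii in B major

The scale of E major is E F# G# A B C# D#; C# is degree 6, and the triad built there (C#-E-G#) is minor, so it is vi.
The scale of B major is B C# D# E F# G# A#; C# is degree 2, and the triad built there (C#-E-G#) is minor, so it is ii.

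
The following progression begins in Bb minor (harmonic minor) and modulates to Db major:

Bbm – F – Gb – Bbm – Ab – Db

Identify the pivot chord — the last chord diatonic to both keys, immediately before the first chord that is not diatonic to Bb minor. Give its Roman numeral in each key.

Chords diatonic to Bb minor: Bbm, Cdim, Dbaug, Ebm, F, Gb, Adim.
Reading the progression, the first chord not in that set is Ab, so the modulation leaves Bb minor there.
The chord immediately before Ab is Bbm, which is diatonic to both keys: i in Bb minor and vi in Db major.

Bbm — i in Bb minor, vi in Db major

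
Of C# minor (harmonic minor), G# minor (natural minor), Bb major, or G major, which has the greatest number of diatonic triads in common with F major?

Bb major

Triads of F major: F major (I), G minor (ii), A minor (iii), Bb major (IV), C major (V), D minor (vi), E diminished (vii°).
C# minor (harmonic minor) shares 0: none.
G# minor (natural minor) shares 0: none.
Bb major shares 4: F, Gm, Bb, Dm.
G major shares 2: Am, C.
The most common triads (4) are shared with Bb major.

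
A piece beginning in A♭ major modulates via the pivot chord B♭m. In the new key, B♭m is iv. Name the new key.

F minor

The numeral iv denotes a minor triad on scale degree 4. With B♭ on degree 4, the tonic of the new key is F.
Degree 4 carries a minor triad in minor keys, so the destination is F minor.
Check: the diatonic triads of F minor (natural minor) are Fm (i), Gdim (ii°), A♭ (III), B♭m (iv), Cm (v), D♭ (VI), E♭ (VII) — B♭m is indeed iv.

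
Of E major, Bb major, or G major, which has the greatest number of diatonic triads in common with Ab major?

Bb major

Triads of Ab major: Ab major (I), Bb minor (ii), C minor (iii), Db major (IV), Eb major (V), F minor (vi), G diminished (vii°).
E major shares 0: none.
Bb major shares 2: Cm, Eb.
G major shares 0: none.
The most common triads (2) are shared with Bb major.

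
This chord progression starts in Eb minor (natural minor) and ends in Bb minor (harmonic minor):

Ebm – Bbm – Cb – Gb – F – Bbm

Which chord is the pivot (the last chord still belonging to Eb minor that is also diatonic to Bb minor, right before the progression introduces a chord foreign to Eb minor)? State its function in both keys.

Gb — III in Eb minor, VI in Bb minor

Chords diatonic to Eb minor: Ebm, Fdim, Gb, Abm, Bbm, Cb, Db.
Reading the progression, the first chord not in that set is F, so the modulation leaves Eb minor there.
The chord immediately before F is Gb, which is diatonic to both keys: III in Eb minor and VI in Bb minor.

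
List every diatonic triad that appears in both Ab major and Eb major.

Triads in Ab major: Ab (I), Bbm (ii), Cm (iii), Db (IV), Eb (V), Fm (vi), Gdim (vii°).
Triads in Eb major: Eb (I), Fm (ii), Gm (iii), Ab (IV), Bb (V), Cm (vi), Ddim (vii°).
Shared triads with their functions: Ab (I in Ab major, IV in Eb major); Cm (iii in Ab major, vi in Eb major); Eb (V in Ab major, I in Eb major); Fm (vi in Ab major, ii in Eb major).

Ab, Cm, Eb, Fm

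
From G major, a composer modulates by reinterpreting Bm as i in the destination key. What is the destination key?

The numeral i denotes a minor triad on scale degree 1. With B on degree 1, the tonic of the new key is B.
Degree 1 carries a minor triad in minor keys, so the destination is B minor.
Check: the diatonic triads of B minor (natural minor) are Bm (i), C#dim (ii°), D (III), Em (iv), F#m (v), G (VI), A (VII) — Bm is indeed i.

B minor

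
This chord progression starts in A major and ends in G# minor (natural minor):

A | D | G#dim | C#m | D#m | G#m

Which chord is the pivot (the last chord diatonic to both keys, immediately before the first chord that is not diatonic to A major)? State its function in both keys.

Chords diatonic to A major: A, Bm, C#m, D, E, F#m, G#dim.
Reading the progression, the first chord not in that set is D#m, so the modulation leaves A major there.
The chord immediately before D#m is C#m, which is diatonic to both keys: iii in A major and iv in G# minor.

C#m — iii in A major, iv in G# minor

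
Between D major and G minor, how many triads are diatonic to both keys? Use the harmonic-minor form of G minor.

1

Diatonic triads of D major: D (I), Em (ii), F#m (iii), G (IV), A (V), Bm (vi), C#dim (vii°).
Diatonic triads of G minor (harmonic minor): Gm (i), Adim (ii°), Bbaug (III+), Cm (iv), D (V), Eb (VI), F#dim (vii°).
Matching root and quality in both lists: D.
That gives 1 common triad.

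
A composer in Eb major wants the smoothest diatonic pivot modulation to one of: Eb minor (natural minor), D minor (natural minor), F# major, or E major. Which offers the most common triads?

Triads of Eb major: Eb (I), Fm (ii), Gm (iii), Ab (IV), Bb (V), Cm (vi), Ddim (vii°).
Eb minor (natural minor) shares 0: none.
D minor (natural minor) shares 2: Gm, Bb.
F# major shares 0: none.
E major shares 0: none.
The most common triads (2) are shared with D minor.

D minor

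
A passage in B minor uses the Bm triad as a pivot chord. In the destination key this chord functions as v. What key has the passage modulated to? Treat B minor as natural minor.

The numeral v denotes a minor triad on scale degree 5. With B on degree 5, the tonic of the new key is E.
Degree 5 carries a minor triad in natural-minor keys, so the destination is E minor.
Check: the diatonic triads of E minor (natural minor) are Em (i), F#dim (ii°), G (III), Am (iv), Bm (v), C (VI), D (VII) — Bm is indeed v.

E minor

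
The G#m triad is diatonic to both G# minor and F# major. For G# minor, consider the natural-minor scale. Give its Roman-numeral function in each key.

i in G# minor; ii in F# major

The scale of G# minor (natural minor) is G# A# B C# D# E F#; G# is degree 1, and the triad built there (G#-B-D#) is minor, so it is i.
The scale of F# major is F# G# A# B C# D# E#; G# is degree 2, and the triad built there (G#-B-D#) is minor, so it is ii.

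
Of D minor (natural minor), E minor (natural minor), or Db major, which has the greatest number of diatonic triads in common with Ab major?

Db major

Triads of Ab major: Ab major (I), Bb minor (ii), C minor (iii), Db major (IV), Eb major (V), F minor (vi), G diminished (vii°).
D minor (natural minor) shares 0: none.
E minor (natural minor) shares 0: none.
Db major shares 4: Ab, Bbm, Db, Fm.
The most common triads (4) are shared with Db major.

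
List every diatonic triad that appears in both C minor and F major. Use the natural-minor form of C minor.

Gm, Bb

Triads in C minor (natural minor): Cm (i), Ddim (ii°), Eb (III), Fm (iv), Gm (v), Ab (VI), Bb (VII).
Triads in F major: F (I), Gm (ii), Am (iii), Bb (IV), C (V), Dm (vi), Edim (vii°).
Shared triads with their functions: Gm (v in C minor, ii in F major); Bb (VII in C minor, IV in F major).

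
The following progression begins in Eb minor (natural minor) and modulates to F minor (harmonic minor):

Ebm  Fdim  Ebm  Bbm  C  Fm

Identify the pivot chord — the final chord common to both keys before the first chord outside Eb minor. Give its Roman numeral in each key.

Bbm — v in Eb minor, iv in F minor

Chords diatonic to Eb minor: Ebm, Fdim, Gb, Abm, Bbm, Cb, Db.
Reading the progression, the first chord not in that set is C, so the modulation leaves Eb minor there.
The chord immediately before C is Bbm, which is diatonic to both keys: v in Eb minor and iv in F minor.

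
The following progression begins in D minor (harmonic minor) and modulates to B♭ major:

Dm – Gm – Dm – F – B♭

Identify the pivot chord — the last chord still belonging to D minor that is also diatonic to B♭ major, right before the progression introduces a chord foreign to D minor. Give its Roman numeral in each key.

Chords diatonic to D minor: Dm, Edim, Faug, Gm, A, B♭, C♯dim.
Reading the progression, the first chord not in that set is F, so the modulation leaves D minor there.
The chord immediately before F is Dm, which is diatonic to both keys: i in D minor and iii in B♭ major.

Dm — i in D minor, iii in B♭ major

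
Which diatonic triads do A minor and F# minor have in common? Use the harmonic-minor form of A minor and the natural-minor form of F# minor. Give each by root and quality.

Triads in A minor (harmonic minor): Am (i), Bdim (ii°), Caug (III+), Dm (iv), E (V), F (VI), G#dim (vii°).
Triads in F# minor (natural minor): F#m (i), G#dim (ii°), A (III), Bm (iv), C#m (v), D (VI), E (VII).
Shared triads with their functions: E (V in A minor, VII in F# minor); G#dim (vii° in A minor, ii° in F# minor).

E, G#dim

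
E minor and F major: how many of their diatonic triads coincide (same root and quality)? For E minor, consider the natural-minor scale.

Diatonic triads of E minor (natural minor): Em (i), F#dim (ii°), G (III), Am (iv), Bm (v), C (VI), D (VII).
Diatonic triads of F major: F (I), Gm (ii), Am (iii), Bb (IV), C (V), Dm (vi), Edim (vii°).
Matching root and quality in both lists: Am, C.
That gives 2 common triads.

2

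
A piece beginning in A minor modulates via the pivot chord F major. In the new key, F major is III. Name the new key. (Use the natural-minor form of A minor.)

D minor

The numeral III denotes a major triad on scale degree 3. With F on degree 3, the tonic of the new key is D.
Degree 3 carries a major triad in natural-minor keys, so the destination is D minor.
Check: the diatonic triads of D minor (natural minor) are Dm (i), Edim (ii°), F (III), Gm (iv), Am (v), Bb (VI), C (VII) — F major is indeed III.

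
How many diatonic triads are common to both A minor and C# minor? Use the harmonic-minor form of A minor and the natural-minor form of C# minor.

Diatonic triads of A minor (harmonic minor): Am (i), Bdim (ii°), Caug (III+), Dm (iv), E (V), F (VI), G#dim (vii°).
Diatonic triads of C# minor (natural minor): C#m (i), D#dim (ii°), E (III), F#m (iv), G#m (v), A (VI), B (VII).
Matching root and quality in both lists: E.
That gives 1 common triad.

1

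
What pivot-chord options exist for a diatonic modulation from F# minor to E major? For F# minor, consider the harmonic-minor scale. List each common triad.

F#m

Triads in F# minor (harmonic minor): F#m (i), G#dim (ii°), Aaug (III+), Bm (iv), C# (V), D (VI), E#dim (vii°).
Triads in E major: E (I), F#m (ii), G#m (iii), A (IV), B (V), C#m (vi), D#dim (vii°).
Shared triads with their functions: F#m (i in F# minor, ii in E major).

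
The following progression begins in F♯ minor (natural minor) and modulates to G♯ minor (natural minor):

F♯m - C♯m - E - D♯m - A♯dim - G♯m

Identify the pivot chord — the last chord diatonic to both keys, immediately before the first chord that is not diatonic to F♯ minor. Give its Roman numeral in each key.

E — VII in F♯ minor, VI in G♯ minor

Chords diatonic to F♯ minor: F♯m, G♯dim, A, Bm, C♯m, D, E.
Reading the progression, the first chord not in that set is D♯m, so the modulation leaves F♯ minor there.
The chord immediately before D♯m is E, which is diatonic to both keys: VII in F♯ minor and VI in G♯ minor.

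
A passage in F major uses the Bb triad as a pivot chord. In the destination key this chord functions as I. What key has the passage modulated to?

Bb major

The numeral I denotes a major triad on scale degree 1. With Bb on degree 1, the tonic of the new key is Bb.
Degree 1 carries a major triad in major keys, so the destination is Bb major.
Check: the diatonic triads of Bb major are Bb (I), Cm (ii), Dm (iii), Eb (IV), F (V), Gm (vi), Adim (vii°) — Bb is indeed I.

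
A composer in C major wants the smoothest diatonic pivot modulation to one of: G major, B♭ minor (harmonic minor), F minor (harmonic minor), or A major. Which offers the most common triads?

Triads of C major: C major (I), D minor (ii), E minor (iii), F major (IV), G major (V), A minor (vi), B diminished (vii°).
G major shares 4: C, Em, G, Am.
B♭ minor (harmonic minor) shares 1: F.
F minor (harmonic minor) shares 1: C.
A major shares 0: none.
The most common triads (4) are shared with G major.

G major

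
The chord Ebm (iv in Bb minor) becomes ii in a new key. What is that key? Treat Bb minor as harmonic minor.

Db major

The numeral ii denotes a minor triad on scale degree 2. With Eb on degree 2, the tonic of the new key is Db.
Degree 2 carries a minor triad in major keys, so the destination is Db major.
Check: the diatonic triads of Db major are Db (I), Ebm (ii), Fm (iii), Gb (IV), Ab (V), Bbm (vi), Cdim (vii°) — Ebm is indeed ii.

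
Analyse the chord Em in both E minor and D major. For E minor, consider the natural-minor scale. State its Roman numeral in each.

i in E minor; ii in D major

The scale of E minor (natural minor) is E F# G A B C D; E is degree 1, and the triad built there (E-G-B) is minor, so it is i.
The scale of D major is D E F# G A B C#; E is degree 2, and the triad built there (E-G-B) is minor, so it is ii.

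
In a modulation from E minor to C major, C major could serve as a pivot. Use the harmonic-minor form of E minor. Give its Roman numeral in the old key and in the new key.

VI in E minor; I in C major

The scale of E minor (harmonic minor) is E F# G A B C D#; C is degree 6, and the triad built there (C-E-G) is major, so it is VI.
The scale of C major is C D E F G A B; C is degree 1, and the triad built there (C-E-G) is major, so it is I.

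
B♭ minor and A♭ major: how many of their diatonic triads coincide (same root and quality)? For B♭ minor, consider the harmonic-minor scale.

1

Diatonic triads of B♭ minor (harmonic minor): B♭m (i), Cdim (ii°), D♭aug (III+), E♭m (iv), F (V), G♭ (VI), Adim (vii°).
Diatonic triads of A♭ major: A♭ (I), B♭m (ii), Cm (iii), D♭ (IV), E♭ (V), Fm (vi), Gdim (vii°).
Matching root and quality in both lists: B♭m.
That gives 1 common triad.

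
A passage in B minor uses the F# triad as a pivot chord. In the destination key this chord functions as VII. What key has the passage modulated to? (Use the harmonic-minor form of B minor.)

G# minor

The numeral VII denotes a major triad on scale degree 7. With F# on degree 7, the tonic of the new key is G#.
Degree 7 carries a major triad in natural-minor keys, so the destination is G# minor.
Check: the diatonic triads of G# minor (natural minor) are G#m (i), A#dim (ii°), B (III), C#m (iv), D#m (v), E (VI), F# (VII) — F# is indeed VII.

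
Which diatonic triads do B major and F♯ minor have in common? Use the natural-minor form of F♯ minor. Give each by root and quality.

Triads in B major: B major (I), C♯ minor (ii), D♯ minor (iii), E major (IV), F♯ major (V), G♯ minor (vi), A♯ diminished (vii°).
Triads in F♯ minor (natural minor): F♯ minor (i), G♯ diminished (ii°), A major (III), B minor (iv), C♯ minor (v), D major (VI), E major (VII).
Shared triads with their functions: C♯ minor (ii in B major, v in F♯ minor); E major (IV in B major, VII in F♯ minor).

C♯m, E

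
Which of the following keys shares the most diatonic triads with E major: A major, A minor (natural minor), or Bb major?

Triads of E major: E major (I), F# minor (ii), G# minor (iii), A major (IV), B major (V), C# minor (vi), D# diminished (vii°).
A major shares 4: E, F#m, A, C#m.
A minor (natural minor) shares 0: none.
Bb major shares 0: none.
The most common triads (4) are shared with A major.

A major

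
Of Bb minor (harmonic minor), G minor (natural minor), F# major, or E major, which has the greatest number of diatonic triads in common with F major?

Triads of F major: F major (I), G minor (ii), A minor (iii), Bb major (IV), C major (V), D minor (vi), E diminished (vii°).
Bb minor (harmonic minor) shares 1: F.
G minor (natural minor) shares 4: F, Gm, Bb, Dm.
F# major shares 0: none.
E major shares 0: none.
The most common triads (4) are shared with G minor.

G minor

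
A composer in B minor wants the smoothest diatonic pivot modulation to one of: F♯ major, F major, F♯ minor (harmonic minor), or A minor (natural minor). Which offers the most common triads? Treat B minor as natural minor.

Triads of B minor (natural minor): B minor (i), C♯ diminished (ii°), D major (III), E minor (iv), F♯ minor (v), G major (VI), A major (VII).
F♯ major shares 0: none.
F major shares 0: none.
F♯ minor (harmonic minor) shares 3: Bm, D, F♯m.
A minor (natural minor) shares 2: Em, G.
The most common triads (3) are shared with F♯ minor.

F♯ minor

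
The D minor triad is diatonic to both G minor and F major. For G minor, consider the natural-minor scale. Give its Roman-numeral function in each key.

v in G minor; vi in F major

The scale of G minor (natural minor) is G A Bb C D Eb F; D is degree 5, and the triad built there (D-F-A) is minor, so it is v.
The scale of F major is F G A Bb C D E; D is degree 6, and the triad built there (D-F-A) is minor, so it is vi.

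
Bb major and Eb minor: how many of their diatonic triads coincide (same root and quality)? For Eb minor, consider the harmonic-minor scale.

Diatonic triads of Bb major: Bb (I), Cm (ii), Dm (iii), Eb (IV), F (V), Gm (vi), Adim (vii°).
Diatonic triads of Eb minor (harmonic minor): Ebm (i), Fdim (ii°), Gbaug (III+), Abm (iv), Bb (V), Cb (VI), Ddim (vii°).
Matching root and quality in both lists: Bb.
That gives 1 common triad.

1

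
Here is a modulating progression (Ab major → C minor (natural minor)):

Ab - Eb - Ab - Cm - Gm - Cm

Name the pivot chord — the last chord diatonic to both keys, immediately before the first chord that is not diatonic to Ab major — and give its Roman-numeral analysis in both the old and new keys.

Chords diatonic to Ab major: Ab, Bbm, Cm, Db, Eb, Fm, Gdim.
Reading the progression, the first chord not in that set is Gm, so the modulation leaves Ab major there.
The chord immediately before Gm is Cm, which is diatonic to both keys: iii in Ab major and i in C minor.

Cm — iii in Ab major, i in C minor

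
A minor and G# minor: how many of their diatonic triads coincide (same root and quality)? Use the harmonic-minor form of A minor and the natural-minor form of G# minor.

1

Diatonic triads of A minor (harmonic minor): A minor (i), B diminished (ii°), C augmented (III+), D minor (iv), E major (V), F major (VI), G# diminished (vii°).
Diatonic triads of G# minor (natural minor): G# minor (i), A# diminished (ii°), B major (III), C# minor (iv), D# minor (v), E major (VI), F# major (VII).
Matching root and quality in both lists: E major.
That gives 1 common triad.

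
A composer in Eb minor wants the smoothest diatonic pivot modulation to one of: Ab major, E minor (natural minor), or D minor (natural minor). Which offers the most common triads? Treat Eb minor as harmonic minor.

Triads of Eb minor (harmonic minor): Ebm (i), Fdim (ii°), Gbaug (III+), Abm (iv), Bb (V), Cb (VI), Ddim (vii°).
Ab major shares 0: none.
E minor (natural minor) shares 0: none.
D minor (natural minor) shares 1: Bb.
The most common triads (1) are shared with D minor.

D minor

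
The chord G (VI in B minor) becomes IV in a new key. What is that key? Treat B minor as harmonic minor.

The numeral IV denotes a major triad on scale degree 4. With G on degree 4, the tonic of the new key is D.
Degree 4 carries a major triad in major keys, so the destination is D major.
Check: the diatonic triads of D major are D (I), Em (ii), F#m (iii), G (IV), A (V), Bm (vi), C#dim (vii°) — G is indeed IV.

D major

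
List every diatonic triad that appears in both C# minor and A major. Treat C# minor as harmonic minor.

Triads in C# minor (harmonic minor): C#m (i), D#dim (ii°), Eaug (III+), F#m (iv), G# (V), A (VI), B#dim (vii°).
Triads in A major: A (I), Bm (ii), C#m (iii), D (IV), E (V), F#m (vi), G#dim (vii°).
Shared triads with their functions: C#m (i in C# minor, iii in A major); F#m (iv in C# minor, vi in A major); A (VI in C# minor, I in A major).

C#m, F#m, A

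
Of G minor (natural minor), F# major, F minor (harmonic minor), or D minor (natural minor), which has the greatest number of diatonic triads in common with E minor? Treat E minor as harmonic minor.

D minor

Triads of E minor (harmonic minor): Em (i), F#dim (ii°), Gaug (III+), Am (iv), B (V), C (VI), D#dim (vii°).
G minor (natural minor) shares 0: none.
F# major shares 1: B.
F minor (harmonic minor) shares 1: C.
D minor (natural minor) shares 2: Am, C.
The most common triads (2) are shared with D minor.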